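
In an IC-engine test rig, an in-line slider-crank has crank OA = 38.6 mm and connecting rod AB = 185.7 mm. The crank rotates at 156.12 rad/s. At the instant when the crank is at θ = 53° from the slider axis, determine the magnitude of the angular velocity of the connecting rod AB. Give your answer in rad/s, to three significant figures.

19.8

ω = 156.1 rad/s
The rod makes angle φ with the slider axis where L sinφ = r sinθ; differentiating, L cosφ·φ̇ = r ω cosθ.
L cosφ = √(L² − r² sin²θ) = 0.18312 m.
|ω_rod| = r ω |cosθ| / √(L² − r² sin²θ) = 0.0386·156.1·0.60182/0.18312 = 19.805 rad/s.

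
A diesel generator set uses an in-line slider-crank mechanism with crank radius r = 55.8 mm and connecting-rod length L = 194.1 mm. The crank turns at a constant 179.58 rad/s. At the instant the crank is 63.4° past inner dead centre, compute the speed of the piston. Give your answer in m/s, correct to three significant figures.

10.2

ω = 179.6 rad/s
For an in-line slider-crank, x = r cosθ + √(L² − r² sin²θ), so v = −rω sinθ·[1 + r cosθ/√(L² − r² sin²θ)].
With r = 0.0558 m, L = 0.1941 m, θ = 63.4°: √(L² − r² sin²θ) = 0.18758 m.
v = −0.0558·179.6·0.89415·[1 + 0.0558·0.44776/0.18758] = -10.153 m/s.
|v| = 10.153 m/s.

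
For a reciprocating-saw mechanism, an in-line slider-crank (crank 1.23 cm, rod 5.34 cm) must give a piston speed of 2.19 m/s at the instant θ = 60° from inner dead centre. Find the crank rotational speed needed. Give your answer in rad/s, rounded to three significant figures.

For an in-line slider-crank, |v_piston| = rω|sinθ|·[1 + r cosθ/√(L² − r² sin²θ)].
With r = 0.0123 m, L = 0.0534 m, θ = 60°: the bracketed kinematic factor |dx/dθ| = 0.011904 m.
ω = v/|dx/dθ| = 2.19/0.011904 = 183.97 rad/s.

184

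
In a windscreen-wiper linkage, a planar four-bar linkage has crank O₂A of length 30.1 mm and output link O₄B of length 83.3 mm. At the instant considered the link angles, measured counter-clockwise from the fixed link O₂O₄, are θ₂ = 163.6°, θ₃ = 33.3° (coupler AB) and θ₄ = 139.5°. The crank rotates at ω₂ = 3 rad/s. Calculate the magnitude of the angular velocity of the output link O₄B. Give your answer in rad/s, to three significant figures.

0.861

ω₂ = 3 rad/s
Differentiating the loop-closure r₂e^{iθ₂}+r₃e^{iθ₃}=r₁+r₄e^{iθ₄} gives r₂ω₂e^{iθ₂}+r₃ω₃e^{iθ₃}=r₄ω₄e^{iθ₄}.
Eliminating the other unknown: ω₄ = r₂ω₂ sin(θ₂−θ₃) / [r₄ sin(θ₄−θ₃)].
Numerator sine = +0.76267; denominator sine = +0.96029.
Result = 0.0301·3·(+0.76267) / (0.0833·(+0.96029)) = +0.86094 rad/s; magnitude 0.86094 rad/s.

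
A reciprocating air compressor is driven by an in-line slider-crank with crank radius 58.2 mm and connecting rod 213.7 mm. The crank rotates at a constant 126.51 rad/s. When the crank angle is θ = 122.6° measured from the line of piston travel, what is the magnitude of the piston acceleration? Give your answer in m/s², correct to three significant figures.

607

ω = 126.5 rad/s
x(θ) = r cosθ + √(L² − r² sin²θ); with ω constant, a = ω²·d²x/dθ².
d²x/dθ² = −r cosθ − r²(cos2θ)/√u − r⁴ sin²2θ/(4u^{3/2}),  u = L² − r² sin²θ = 0.0432637 m².
Substituting r = 0.0582 m, L = 0.2137 m, θ = 122.6°: d²x/dθ² = +0.037925 m.
a = ω²·d²x/dθ² = (126.5)²·(+0.037925) = +606.97 m/s²;  |a| = 606.97 m/s².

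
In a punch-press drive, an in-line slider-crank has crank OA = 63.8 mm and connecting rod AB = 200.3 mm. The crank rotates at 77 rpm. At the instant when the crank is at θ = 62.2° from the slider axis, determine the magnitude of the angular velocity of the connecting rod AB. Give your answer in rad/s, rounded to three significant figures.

1.25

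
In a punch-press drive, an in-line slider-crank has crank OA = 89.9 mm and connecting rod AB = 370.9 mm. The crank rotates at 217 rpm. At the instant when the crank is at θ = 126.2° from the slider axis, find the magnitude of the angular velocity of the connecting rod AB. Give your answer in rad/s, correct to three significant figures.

3.32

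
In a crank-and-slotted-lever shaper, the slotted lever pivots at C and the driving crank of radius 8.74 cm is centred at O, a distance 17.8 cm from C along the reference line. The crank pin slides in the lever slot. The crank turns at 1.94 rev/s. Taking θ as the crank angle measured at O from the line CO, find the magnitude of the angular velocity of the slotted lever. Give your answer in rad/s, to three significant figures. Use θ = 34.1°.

ω = 12.19 rad/s (from 1.94 rev/s).
Crank pin A relative to C: A = (d + r cosθ, r sinθ); lever angle φ = atan2(r sinθ, d + r cosθ).
Differentiating tanφ: φ̇ = rω(d cosθ + r)/(d² + r² + 2dr cosθ).
d² + r² + 2dr cosθ = |CA|² = 0.0650874 m²;  d cosθ + r = +0.23479 m.
|ω_lever| = |0.0874·12.19·+0.23479| / 0.0650874 = 3.8431 rad/s.

3.84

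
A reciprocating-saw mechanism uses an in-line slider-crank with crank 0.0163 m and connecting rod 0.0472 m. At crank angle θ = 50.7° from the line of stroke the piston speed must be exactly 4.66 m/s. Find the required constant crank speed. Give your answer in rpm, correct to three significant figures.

For an in-line slider-crank, |v_piston| = rω|sinθ|·[1 + r cosθ/√(L² − r² sin²θ)].
With r = 0.0163 m, L = 0.0472 m, θ = 50.7°: the bracketed kinematic factor |dx/dθ| = 0.015477 m.
ω = v/|dx/dθ| = 4.66/0.015477 = 301.1 rad/s.
N = 60ω/(2π) = 2875.3 rpm.

2880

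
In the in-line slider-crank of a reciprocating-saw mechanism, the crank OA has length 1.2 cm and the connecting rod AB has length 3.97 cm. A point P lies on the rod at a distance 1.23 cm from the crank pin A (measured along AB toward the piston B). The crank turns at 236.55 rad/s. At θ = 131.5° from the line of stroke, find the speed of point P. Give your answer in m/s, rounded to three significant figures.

ω = 236.6 rad/s.  Crank-pin speed |V_A| = rω = 2.8386 m/s, perpendicular to OA.
Rod angle: sinφ = −(r/L) sinθ ⇒ φ = -13.084°; ω_rod = −rω cosθ/√(L²−r²sin²θ) = +48.641 rad/s.
V_P = V_A + ω_rod × AP, with AP = 0.0123 m along the rod.
Components: V_Px = −rω sinθ − a·ω_rod·sinφ = -1.9905 m/s;  V_Py = rω cosθ + a·ω_rod·cosφ = -1.2982 m/s.
|V_P| = √(V_Px² + V_Py²) = 2.3764 m/s.

2.38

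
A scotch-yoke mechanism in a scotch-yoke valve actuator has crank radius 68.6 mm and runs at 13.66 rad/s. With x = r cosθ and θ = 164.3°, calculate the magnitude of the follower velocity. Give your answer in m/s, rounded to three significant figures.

0.254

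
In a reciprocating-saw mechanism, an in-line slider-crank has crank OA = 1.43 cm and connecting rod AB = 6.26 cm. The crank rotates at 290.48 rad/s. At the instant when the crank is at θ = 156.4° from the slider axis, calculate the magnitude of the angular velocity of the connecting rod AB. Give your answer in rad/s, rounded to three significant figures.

61.1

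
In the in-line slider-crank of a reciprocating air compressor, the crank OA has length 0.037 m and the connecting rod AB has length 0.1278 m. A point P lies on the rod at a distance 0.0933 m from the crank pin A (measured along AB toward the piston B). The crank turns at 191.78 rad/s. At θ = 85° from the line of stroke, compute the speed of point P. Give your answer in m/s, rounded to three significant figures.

7.21

ω = 191.8 rad/s.  Crank-pin speed |V_A| = rω = 7.0959 m/s, perpendicular to OA.
Rod angle: sinφ = −(r/L) sinθ ⇒ φ = -16.763°; ω_rod = −rω cosθ/√(L²−r²sin²θ) = -5.0539 rad/s.
V_P = V_A + ω_rod × AP, with AP = 0.0933 m along the rod.
Components: V_Px = −rω sinθ − a·ω_rod·sinφ = -7.2049 m/s;  V_Py = rω cosθ + a·ω_rod·cosφ = +0.16695 m/s.
|V_P| = √(V_Px² + V_Py²) = 7.2068 m/s.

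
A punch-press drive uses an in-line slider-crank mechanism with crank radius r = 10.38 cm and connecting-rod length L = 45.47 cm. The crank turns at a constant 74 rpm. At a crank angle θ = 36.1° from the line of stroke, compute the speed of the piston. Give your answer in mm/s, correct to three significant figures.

ω = 2π·74/60 = 7.749 rad/s
For an in-line slider-crank, x = r cosθ + √(L² − r² sin²θ), so v = −rω sinθ·[1 + r cosθ/√(L² − r² sin²θ)].
With r = 0.1038 m, L = 0.4547 m, θ = 36.1°: √(L² − r² sin²θ) = 0.45057 m.
v = −0.1038·7.749·0.58920·[1 + 0.1038·0.80799/0.45057] = -0.56215 m/s.
|v| = 0.56215 m/s = 562.15 mm/s.

562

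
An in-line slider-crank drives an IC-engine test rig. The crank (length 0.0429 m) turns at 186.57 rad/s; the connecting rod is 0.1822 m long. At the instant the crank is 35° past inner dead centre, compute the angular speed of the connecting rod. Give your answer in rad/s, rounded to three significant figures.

36.3

ω = 186.6 rad/s
The rod makes angle φ with the slider axis where L sinφ = r sinθ; differentiating, L cosφ·φ̇ = r ω cosθ.
L cosφ = √(L² − r² sin²θ) = 0.18053 m.
|ω_rod| = r ω |cosθ| / √(L² − r² sin²θ) = 0.0429·186.6·0.81915/0.18053 = 36.317 rad/s.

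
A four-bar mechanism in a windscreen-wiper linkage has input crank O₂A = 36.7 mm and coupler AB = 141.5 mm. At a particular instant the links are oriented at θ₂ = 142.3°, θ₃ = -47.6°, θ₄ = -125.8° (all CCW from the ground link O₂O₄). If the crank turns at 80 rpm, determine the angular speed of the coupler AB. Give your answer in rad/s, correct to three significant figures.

2.22

ω₂ = 8.378 rad/s (from 80 rpm).
Differentiating the loop-closure r₂e^{iθ₂}+r₃e^{iθ₃}=r₁+r₄e^{iθ₄} gives r₂ω₂e^{iθ₂}+r₃ω₃e^{iθ₃}=r₄ω₄e^{iθ₄}.
Eliminating the other unknown: ω₃ = r₂ω₂ sin(θ₄−θ₂) / [r₃ sin(θ₃−θ₄)].
Numerator sine = +0.99945; denominator sine = +0.97887.
Result = 0.0367·8.378·(+0.99945) / (0.1415·(+0.97887)) = +2.2185 rad/s; magnitude 2.2185 rad/s.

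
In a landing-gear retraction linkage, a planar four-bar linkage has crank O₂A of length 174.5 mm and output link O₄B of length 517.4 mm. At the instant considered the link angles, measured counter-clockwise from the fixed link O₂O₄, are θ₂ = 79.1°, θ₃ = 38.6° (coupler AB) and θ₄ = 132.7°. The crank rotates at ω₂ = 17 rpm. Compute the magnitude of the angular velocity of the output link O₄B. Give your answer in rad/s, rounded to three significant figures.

ω₂ = 1.78 rad/s (from 17 rpm).
Differentiating the loop-closure r₂e^{iθ₂}+r₃e^{iθ₃}=r₁+r₄e^{iθ₄} gives r₂ω₂e^{iθ₂}+r₃ω₃e^{iθ₃}=r₄ω₄e^{iθ₄}.
Eliminating the other unknown: ω₄ = r₂ω₂ sin(θ₂−θ₃) / [r₄ sin(θ₄−θ₃)].
Numerator sine = +0.64945; denominator sine = +0.99744.
Result = 0.1745·1.78·(+0.64945) / (0.5174·(+0.99744)) = +0.39093 rad/s; magnitude 0.39093 rad/s.

0.391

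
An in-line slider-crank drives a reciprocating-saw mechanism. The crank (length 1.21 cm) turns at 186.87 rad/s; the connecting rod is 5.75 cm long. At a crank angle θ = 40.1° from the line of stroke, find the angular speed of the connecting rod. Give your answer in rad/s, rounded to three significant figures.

ω = 186.9 rad/s
The rod makes angle φ with the slider axis where L sinφ = r sinθ; differentiating, L cosφ·φ̇ = r ω cosθ.
L cosφ = √(L² − r² sin²θ) = 0.056969 m.
|ω_rod| = r ω |cosθ| / √(L² − r² sin²θ) = 0.0121·186.9·0.76492/0.056969 = 30.36 rad/s.

30.4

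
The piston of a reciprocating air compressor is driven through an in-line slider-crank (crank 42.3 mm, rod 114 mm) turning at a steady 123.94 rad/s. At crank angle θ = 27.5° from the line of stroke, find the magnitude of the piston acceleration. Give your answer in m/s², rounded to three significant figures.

723

ω = 123.9 rad/s
x(θ) = r cosθ + √(L² − r² sin²θ); with ω constant, a = ω²·d²x/dθ².
d²x/dθ² = −r cosθ − r²(cos2θ)/√u − r⁴ sin²2θ/(4u^{3/2}),  u = L² − r² sin²θ = 0.0126145 m².
Substituting r = 0.0423 m, L = 0.114 m, θ = 27.5°: d²x/dθ² = -0.047037 m.
a = ω²·d²x/dθ² = (123.9)²·(-0.047037) = -722.55 m/s²;  |a| = 722.55 m/s².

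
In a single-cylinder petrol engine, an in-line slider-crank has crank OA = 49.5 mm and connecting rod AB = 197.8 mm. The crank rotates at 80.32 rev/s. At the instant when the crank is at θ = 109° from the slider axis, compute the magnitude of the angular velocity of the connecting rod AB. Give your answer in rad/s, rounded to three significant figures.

ω = 504.7 rad/s (converted from 80.32 rev/s).
The rod makes angle φ with the slider axis where L sinφ = r sinθ; differentiating, L cosφ·φ̇ = r ω cosθ.
L cosφ = √(L² − r² sin²θ) = 0.19218 m.
|ω_rod| = r ω |cosθ| / √(L² − r² sin²θ) = 0.0495·504.7·0.32557/0.19218 = 42.319 rad/s.

42.3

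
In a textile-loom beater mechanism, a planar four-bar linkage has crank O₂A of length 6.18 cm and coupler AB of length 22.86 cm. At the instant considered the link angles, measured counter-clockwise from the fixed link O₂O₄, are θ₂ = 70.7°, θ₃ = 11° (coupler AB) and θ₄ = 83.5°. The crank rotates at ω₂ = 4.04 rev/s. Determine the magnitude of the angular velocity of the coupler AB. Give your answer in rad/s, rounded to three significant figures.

ω₂ = 25.38 rad/s (from 4.04 rev/s).
Differentiating the loop-closure r₂e^{iθ₂}+r₃e^{iθ₃}=r₁+r₄e^{iθ₄} gives r₂ω₂e^{iθ₂}+r₃ω₃e^{iθ₃}=r₄ω₄e^{iθ₄}.
Eliminating the other unknown: ω₃ = r₂ω₂ sin(θ₄−θ₂) / [r₃ sin(θ₃−θ₄)].
Numerator sine = +0.22155; denominator sine = -0.95372.
Result = 0.0618·25.38·(+0.22155) / (0.2286·(-0.95372)) = -1.5941 rad/s; magnitude 1.5941 rad/s.

1.59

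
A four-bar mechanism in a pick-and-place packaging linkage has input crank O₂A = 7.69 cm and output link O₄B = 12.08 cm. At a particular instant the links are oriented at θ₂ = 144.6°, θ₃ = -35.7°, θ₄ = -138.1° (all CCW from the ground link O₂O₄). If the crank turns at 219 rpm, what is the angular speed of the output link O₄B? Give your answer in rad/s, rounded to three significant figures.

0.0783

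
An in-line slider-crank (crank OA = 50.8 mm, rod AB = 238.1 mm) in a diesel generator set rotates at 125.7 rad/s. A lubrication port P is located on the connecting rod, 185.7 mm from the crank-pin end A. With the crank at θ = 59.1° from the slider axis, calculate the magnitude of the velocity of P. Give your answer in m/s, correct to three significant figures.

ω = 125.7 rad/s.  Crank-pin speed |V_A| = rω = 6.3856 m/s, perpendicular to OA.
Rod angle: sinφ = −(r/L) sinθ ⇒ φ = -10.549°; ω_rod = −rω cosθ/√(L²−r²sin²θ) = -14.009 rad/s.
V_P = V_A + ω_rod × AP, with AP = 0.1857 m along the rod.
Components: V_Px = −rω sinθ − a·ω_rod·sinφ = -5.9555 m/s;  V_Py = rω cosθ + a·ω_rod·cosφ = +0.72168 m/s.
|V_P| = √(V_Px² + V_Py²) = 5.9991 m/s.

6.00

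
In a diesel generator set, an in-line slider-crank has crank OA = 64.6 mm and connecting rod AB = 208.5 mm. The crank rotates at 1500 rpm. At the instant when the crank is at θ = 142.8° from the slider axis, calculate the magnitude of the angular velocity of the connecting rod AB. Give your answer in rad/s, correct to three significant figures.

ω = 157.1 rad/s (converted from 1500 rpm).
The rod makes angle φ with the slider axis where L sinφ = r sinθ; differentiating, L cosφ·φ̇ = r ω cosθ.
L cosφ = √(L² − r² sin²θ) = 0.20481 m.
|ω_rod| = r ω |cosθ| / √(L² − r² sin²θ) = 0.0646·157.1·0.79653/0.20481 = 39.464 rad/s.

39.5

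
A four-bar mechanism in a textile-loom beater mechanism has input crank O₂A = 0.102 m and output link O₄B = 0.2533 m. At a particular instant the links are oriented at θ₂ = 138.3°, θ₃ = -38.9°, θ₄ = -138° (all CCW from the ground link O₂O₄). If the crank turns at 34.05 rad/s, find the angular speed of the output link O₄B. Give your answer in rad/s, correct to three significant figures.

0.678

ω₂ = 34.05 rad/s
Differentiating the loop-closure r₂e^{iθ₂}+r₃e^{iθ₃}=r₁+r₄e^{iθ₄} gives r₂ω₂e^{iθ₂}+r₃ω₃e^{iθ₃}=r₄ω₄e^{iθ₄}.
Eliminating the other unknown: ω₄ = r₂ω₂ sin(θ₂−θ₃) / [r₄ sin(θ₄−θ₃)].
Numerator sine = +0.04885; denominator sine = -0.98741.
Result = 0.102·34.05·(+0.04885) / (0.2533·(-0.98741)) = -0.67834 rad/s; magnitude 0.67834 rad/s.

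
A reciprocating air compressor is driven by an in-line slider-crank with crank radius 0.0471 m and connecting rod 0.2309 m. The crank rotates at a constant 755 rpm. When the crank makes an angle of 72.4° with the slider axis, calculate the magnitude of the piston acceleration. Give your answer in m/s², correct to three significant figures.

39.2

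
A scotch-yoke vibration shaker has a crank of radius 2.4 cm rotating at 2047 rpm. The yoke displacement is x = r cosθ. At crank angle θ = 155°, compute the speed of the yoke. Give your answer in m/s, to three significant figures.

2.17

ω = 214.4 rad/s (from 2047 rpm).
x = r cosθ ⇒ ẋ = −rω sinθ.
|v| = rω|sinθ| = 0.024·214.4·|sin 155°| = 2.1742 m/s.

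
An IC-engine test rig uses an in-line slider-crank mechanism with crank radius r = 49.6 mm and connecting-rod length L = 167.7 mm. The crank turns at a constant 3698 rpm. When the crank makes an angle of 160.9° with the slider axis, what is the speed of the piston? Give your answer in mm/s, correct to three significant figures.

4520

ω = 2π·3698/60 = 387.3 rad/s
For an in-line slider-crank, x = r cosθ + √(L² − r² sin²θ), so v = −rω sinθ·[1 + r cosθ/√(L² − r² sin²θ)].
With r = 0.0496 m, L = 0.1677 m, θ = 160.9°: √(L² − r² sin²θ) = 0.16691 m.
v = −0.0496·387.3·0.32722·[1 + 0.0496·-0.94495/0.16691] = -4.5203 m/s.
|v| = 4.5203 m/s = 4520.3 mm/s.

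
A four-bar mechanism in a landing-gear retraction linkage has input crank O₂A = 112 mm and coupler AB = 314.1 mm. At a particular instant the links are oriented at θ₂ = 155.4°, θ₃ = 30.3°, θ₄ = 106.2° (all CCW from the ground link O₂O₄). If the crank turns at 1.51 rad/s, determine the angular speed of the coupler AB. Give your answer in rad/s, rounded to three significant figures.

ω₂ = 1.51 rad/s
Differentiating the loop-closure r₂e^{iθ₂}+r₃e^{iθ₃}=r₁+r₄e^{iθ₄} gives r₂ω₂e^{iθ₂}+r₃ω₃e^{iθ₃}=r₄ω₄e^{iθ₄}.
Eliminating the other unknown: ω₃ = r₂ω₂ sin(θ₄−θ₂) / [r₃ sin(θ₃−θ₄)].
Numerator sine = -0.75700; denominator sine = -0.96987.
Result = 0.112·1.51·(-0.75700) / (0.3141·(-0.96987)) = +0.42025 rad/s; magnitude 0.42025 rad/s.

0.420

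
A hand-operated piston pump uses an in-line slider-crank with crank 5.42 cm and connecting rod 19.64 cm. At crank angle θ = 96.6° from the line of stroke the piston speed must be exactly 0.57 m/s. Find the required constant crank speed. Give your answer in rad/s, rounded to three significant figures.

10.9

For an in-line slider-crank, |v_piston| = rω|sinθ|·[1 + r cosθ/√(L² − r² sin²θ)].
With r = 0.0542 m, L = 0.1964 m, θ = 96.6°: the bracketed kinematic factor |dx/dθ| = 0.052065 m.
ω = v/|dx/dθ| = 0.57/0.052065 = 10.948 rad/s.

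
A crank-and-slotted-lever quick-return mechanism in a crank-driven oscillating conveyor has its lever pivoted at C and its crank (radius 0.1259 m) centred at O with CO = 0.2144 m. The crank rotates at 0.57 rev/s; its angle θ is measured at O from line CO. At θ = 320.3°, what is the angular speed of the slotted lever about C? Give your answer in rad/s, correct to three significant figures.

1.27

ω = 3.581 rad/s (from 0.57 rev/s).
Crank pin A relative to C: A = (d + r cosθ, r sinθ); lever angle φ = atan2(r sinθ, d + r cosθ).
Differentiating tanφ: φ̇ = rω(d cosθ + r)/(d² + r² + 2dr cosθ).
d² + r² + 2dr cosθ = |CA|² = 0.103355 m²;  d cosθ + r = +0.29086 m.
|ω_lever| = |0.1259·3.581·+0.29086| / 0.103355 = 1.2689 rad/s.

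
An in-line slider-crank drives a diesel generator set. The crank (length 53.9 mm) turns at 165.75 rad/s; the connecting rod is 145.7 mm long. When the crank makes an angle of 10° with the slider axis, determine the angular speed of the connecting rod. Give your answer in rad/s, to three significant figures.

60.5

ω = 165.8 rad/s
The rod makes angle φ with the slider axis where L sinφ = r sinθ; differentiating, L cosφ·φ̇ = r ω cosθ.
L cosφ = √(L² − r² sin²θ) = 0.1454 m.
|ω_rod| = r ω |cosθ| / √(L² − r² sin²θ) = 0.0539·165.8·0.98481/0.1454 = 60.511 rad/s.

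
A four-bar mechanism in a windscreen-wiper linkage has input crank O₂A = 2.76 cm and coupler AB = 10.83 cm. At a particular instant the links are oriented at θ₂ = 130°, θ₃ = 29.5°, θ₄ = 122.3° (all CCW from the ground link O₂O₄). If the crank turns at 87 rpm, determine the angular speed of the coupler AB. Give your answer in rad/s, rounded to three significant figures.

0.311

ω₂ = 9.111 rad/s (from 87 rpm).
Differentiating the loop-closure r₂e^{iθ₂}+r₃e^{iθ₃}=r₁+r₄e^{iθ₄} gives r₂ω₂e^{iθ₂}+r₃ω₃e^{iθ₃}=r₄ω₄e^{iθ₄}.
Eliminating the other unknown: ω₃ = r₂ω₂ sin(θ₄−θ₂) / [r₃ sin(θ₃−θ₄)].
Numerator sine = -0.13399; denominator sine = -0.99881.
Result = 0.0276·9.111·(-0.13399) / (0.1083·(-0.99881)) = +0.31146 rad/s; magnitude 0.31146 rad/s.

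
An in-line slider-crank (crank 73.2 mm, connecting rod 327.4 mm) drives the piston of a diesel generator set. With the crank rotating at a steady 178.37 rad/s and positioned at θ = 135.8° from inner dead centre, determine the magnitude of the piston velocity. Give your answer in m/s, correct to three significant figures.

ω = 178.4 rad/s
For an in-line slider-crank, x = r cosθ + √(L² − r² sin²θ), so v = −rω sinθ·[1 + r cosθ/√(L² − r² sin²θ)].
With r = 0.0732 m, L = 0.3274 m, θ = 135.8°: √(L² − r² sin²θ) = 0.3234 m.
v = −0.0732·178.4·0.69717·[1 + 0.0732·-0.71691/0.3234] = -7.6256 m/s.
|v| = 7.6256 m/s.

7.63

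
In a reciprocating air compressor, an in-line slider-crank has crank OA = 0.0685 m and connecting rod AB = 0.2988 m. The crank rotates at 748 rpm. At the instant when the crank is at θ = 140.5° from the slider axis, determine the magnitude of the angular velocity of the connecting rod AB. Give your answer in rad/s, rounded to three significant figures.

ω = 78.33 rad/s (converted from 748 rpm).
The rod makes angle φ with the slider axis where L sinφ = r sinθ; differentiating, L cosφ·φ̇ = r ω cosθ.
L cosφ = √(L² − r² sin²θ) = 0.29561 m.
|ω_rod| = r ω |cosθ| / √(L² − r² sin²θ) = 0.0685·78.33·0.77162/0.29561 = 14.006 rad/s.

14.0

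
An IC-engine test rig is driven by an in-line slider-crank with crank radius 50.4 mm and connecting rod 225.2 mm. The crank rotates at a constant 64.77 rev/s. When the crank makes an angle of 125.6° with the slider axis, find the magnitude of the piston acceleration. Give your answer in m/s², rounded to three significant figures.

5450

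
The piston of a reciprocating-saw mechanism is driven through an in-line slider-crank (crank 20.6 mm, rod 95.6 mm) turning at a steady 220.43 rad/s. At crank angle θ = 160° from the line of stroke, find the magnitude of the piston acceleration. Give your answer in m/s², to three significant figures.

ω = 220.4 rad/s
x(θ) = r cosθ + √(L² − r² sin²θ); with ω constant, a = ω²·d²x/dθ².
d²x/dθ² = −r cosθ − r²(cos2θ)/√u − r⁴ sin²2θ/(4u^{3/2}),  u = L² − r² sin²θ = 0.00908972 m².
Substituting r = 0.0206 m, L = 0.0956 m, θ = 160°: d²x/dθ² = +0.015927 m.
a = ω²·d²x/dθ² = (220.4)²·(+0.015927) = +773.86 m/s²;  |a| = 773.86 m/s².

774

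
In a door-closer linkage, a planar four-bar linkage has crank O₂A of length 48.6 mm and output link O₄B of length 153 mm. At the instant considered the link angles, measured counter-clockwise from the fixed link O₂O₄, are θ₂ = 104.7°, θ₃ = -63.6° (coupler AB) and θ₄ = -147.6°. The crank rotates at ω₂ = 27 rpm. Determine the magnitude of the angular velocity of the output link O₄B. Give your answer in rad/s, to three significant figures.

ω₂ = 2.827 rad/s (from 27 rpm).
Differentiating the loop-closure r₂e^{iθ₂}+r₃e^{iθ₃}=r₁+r₄e^{iθ₄} gives r₂ω₂e^{iθ₂}+r₃ω₃e^{iθ₃}=r₄ω₄e^{iθ₄}.
Eliminating the other unknown: ω₄ = r₂ω₂ sin(θ₂−θ₃) / [r₄ sin(θ₄−θ₃)].
Numerator sine = +0.20279; denominator sine = -0.99452.
Result = 0.0486·2.827·(+0.20279) / (0.153·(-0.99452)) = -0.18313 rad/s; magnitude 0.18313 rad/s.

0.183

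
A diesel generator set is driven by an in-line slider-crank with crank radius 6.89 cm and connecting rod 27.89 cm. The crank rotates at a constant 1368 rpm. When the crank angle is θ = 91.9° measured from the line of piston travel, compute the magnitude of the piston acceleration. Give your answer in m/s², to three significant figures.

ω = 2π·1368/60 = 143.3 rad/s
x(θ) = r cosθ + √(L² − r² sin²θ); with ω constant, a = ω²·d²x/dθ².
d²x/dθ² = −r cosθ − r²(cos2θ)/√u − r⁴ sin²2θ/(4u^{3/2}),  u = L² − r² sin²θ = 0.0730432 m².
Substituting r = 0.0689 m, L = 0.2789 m, θ = 91.9°: d²x/dθ² = +0.01981 m.
a = ω²·d²x/dθ² = (143.3)²·(+0.01981) = +406.54 m/s²;  |a| = 406.54 m/s².

407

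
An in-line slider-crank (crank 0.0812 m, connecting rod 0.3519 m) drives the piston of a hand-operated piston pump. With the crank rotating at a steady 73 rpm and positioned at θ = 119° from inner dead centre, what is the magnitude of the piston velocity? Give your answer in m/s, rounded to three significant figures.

0.481

ω = 2π·73/60 = 7.645 rad/s
For an in-line slider-crank, x = r cosθ + √(L² − r² sin²θ), so v = −rω sinθ·[1 + r cosθ/√(L² − r² sin²θ)].
With r = 0.0812 m, L = 0.3519 m, θ = 119°: √(L² − r² sin²θ) = 0.34466 m.
v = −0.0812·7.645·0.87462·[1 + 0.0812·-0.48481/0.34466] = -0.4809 m/s.
|v| = 0.4809 m/s.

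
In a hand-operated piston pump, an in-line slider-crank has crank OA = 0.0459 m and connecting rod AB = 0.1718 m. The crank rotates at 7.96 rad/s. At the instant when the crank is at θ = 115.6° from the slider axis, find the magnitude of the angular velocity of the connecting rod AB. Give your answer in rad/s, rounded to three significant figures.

ω = 7.96 rad/s
The rod makes angle φ with the slider axis where L sinφ = r sinθ; differentiating, L cosφ·φ̇ = r ω cosθ.
L cosφ = √(L² − r² sin²θ) = 0.16674 m.
|ω_rod| = r ω |cosθ| / √(L² − r² sin²θ) = 0.0459·7.96·0.43209/0.16674 = 0.9468 rad/s.

0.947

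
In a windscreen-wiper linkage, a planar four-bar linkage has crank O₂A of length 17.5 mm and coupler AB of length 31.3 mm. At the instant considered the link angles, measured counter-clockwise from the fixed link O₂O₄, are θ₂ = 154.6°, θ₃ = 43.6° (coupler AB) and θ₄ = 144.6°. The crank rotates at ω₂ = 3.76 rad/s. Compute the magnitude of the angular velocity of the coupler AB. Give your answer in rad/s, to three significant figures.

0.372

ω₂ = 3.76 rad/s
Differentiating the loop-closure r₂e^{iθ₂}+r₃e^{iθ₃}=r₁+r₄e^{iθ₄} gives r₂ω₂e^{iθ₂}+r₃ω₃e^{iθ₃}=r₄ω₄e^{iθ₄}.
Eliminating the other unknown: ω₃ = r₂ω₂ sin(θ₄−θ₂) / [r₃ sin(θ₃−θ₄)].
Numerator sine = -0.17365; denominator sine = -0.98163.
Result = 0.0175·3.76·(-0.17365) / (0.0313·(-0.98163)) = +0.37188 rad/s; magnitude 0.37188 rad/s.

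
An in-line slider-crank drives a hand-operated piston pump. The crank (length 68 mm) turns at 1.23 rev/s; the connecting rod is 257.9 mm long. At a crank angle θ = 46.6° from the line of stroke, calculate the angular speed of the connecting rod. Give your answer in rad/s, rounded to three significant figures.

1.43

ω = 7.728 rad/s (converted from 1.23 rev/s).
The rod makes angle φ with the slider axis where L sinφ = r sinθ; differentiating, L cosφ·φ̇ = r ω cosθ.
L cosφ = √(L² − r² sin²θ) = 0.25312 m.
|ω_rod| = r ω |cosθ| / √(L² − r² sin²θ) = 0.068·7.728·0.68709/0.25312 = 1.4265 rad/s.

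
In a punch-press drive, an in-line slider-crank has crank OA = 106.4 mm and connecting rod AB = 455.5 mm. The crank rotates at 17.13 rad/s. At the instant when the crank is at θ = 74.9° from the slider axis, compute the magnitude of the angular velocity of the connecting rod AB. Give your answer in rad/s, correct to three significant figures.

1.07

ω = 17.13 rad/s
The rod makes angle φ with the slider axis where L sinφ = r sinθ; differentiating, L cosφ·φ̇ = r ω cosθ.
L cosφ = √(L² − r² sin²θ) = 0.44377 m.
|ω_rod| = r ω |cosθ| / √(L² − r² sin²θ) = 0.1064·17.13·0.26050/0.44377 = 1.0699 rad/s.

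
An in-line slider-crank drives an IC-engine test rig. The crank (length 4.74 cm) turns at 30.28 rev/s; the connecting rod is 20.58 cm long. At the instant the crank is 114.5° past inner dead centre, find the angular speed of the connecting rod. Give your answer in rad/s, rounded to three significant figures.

18.6

ω = 190.3 rad/s (converted from 30.28 rev/s).
The rod makes angle φ with the slider axis where L sinφ = r sinθ; differentiating, L cosφ·φ̇ = r ω cosθ.
L cosφ = √(L² − r² sin²θ) = 0.20123 m.
|ω_rod| = r ω |cosθ| / √(L² − r² sin²θ) = 0.0474·190.3·0.41469/0.20123 = 18.584 rad/s.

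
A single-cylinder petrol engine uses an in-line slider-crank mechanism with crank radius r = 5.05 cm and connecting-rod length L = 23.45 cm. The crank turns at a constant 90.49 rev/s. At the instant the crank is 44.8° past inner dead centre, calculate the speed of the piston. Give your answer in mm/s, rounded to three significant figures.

ω = 2π·90.5 = 568.6 rad/s
For an in-line slider-crank, x = r cosθ + √(L² − r² sin²θ), so v = −rω sinθ·[1 + r cosθ/√(L² − r² sin²θ)].
With r = 0.0505 m, L = 0.2345 m, θ = 44.8°: √(L² − r² sin²θ) = 0.23178 m.
v = −0.0505·568.6·0.70463·[1 + 0.0505·0.70957/0.23178] = -23.36 m/s.
|v| = 23.36 m/s = 23360 mm/s.

23400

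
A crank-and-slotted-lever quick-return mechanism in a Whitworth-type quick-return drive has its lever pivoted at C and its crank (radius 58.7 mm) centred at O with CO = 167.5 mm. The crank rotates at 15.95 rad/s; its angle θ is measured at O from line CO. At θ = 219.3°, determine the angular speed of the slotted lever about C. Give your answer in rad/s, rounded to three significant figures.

4.08

ω = 15.95 rad/s
Crank pin A relative to C: A = (d + r cosθ, r sinθ); lever angle φ = atan2(r sinθ, d + r cosθ).
Differentiating tanφ: φ̇ = rω(d cosθ + r)/(d² + r² + 2dr cosθ).
d² + r² + 2dr cosθ = |CA|² = 0.0162848 m²;  d cosθ + r = -0.070918 m.
|ω_lever| = |0.0587·15.95·-0.070918| / 0.0162848 = 4.0773 rad/s.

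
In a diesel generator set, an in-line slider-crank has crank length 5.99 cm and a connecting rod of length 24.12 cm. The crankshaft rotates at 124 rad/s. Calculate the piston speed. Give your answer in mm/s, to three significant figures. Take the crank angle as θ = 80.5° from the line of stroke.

7640

ω = 124 rad/s
For an in-line slider-crank, x = r cosθ + √(L² − r² sin²θ), so v = −rω sinθ·[1 + r cosθ/√(L² − r² sin²θ)].
With r = 0.0599 m, L = 0.2412 m, θ = 80.5°: √(L² − r² sin²θ) = 0.23385 m.
v = −0.0599·124·0.98629·[1 + 0.0599·0.16505/0.23385] = -7.6354 m/s.
|v| = 7.6354 m/s = 7635.4 mm/s.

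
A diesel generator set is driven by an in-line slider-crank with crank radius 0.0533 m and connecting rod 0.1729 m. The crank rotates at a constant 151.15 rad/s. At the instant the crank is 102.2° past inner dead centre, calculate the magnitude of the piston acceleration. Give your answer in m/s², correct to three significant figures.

614

ω = 151.2 rad/s
x(θ) = r cosθ + √(L² − r² sin²θ); with ω constant, a = ω²·d²x/dθ².
d²x/dθ² = −r cosθ − r²(cos2θ)/√u − r⁴ sin²2θ/(4u^{3/2}),  u = L² − r² sin²θ = 0.0271804 m².
Substituting r = 0.0533 m, L = 0.1729 m, θ = 102.2°: d²x/dθ² = +0.026879 m.
a = ω²·d²x/dθ² = (151.2)²·(+0.026879) = +614.09 m/s²;  |a| = 614.09 m/s².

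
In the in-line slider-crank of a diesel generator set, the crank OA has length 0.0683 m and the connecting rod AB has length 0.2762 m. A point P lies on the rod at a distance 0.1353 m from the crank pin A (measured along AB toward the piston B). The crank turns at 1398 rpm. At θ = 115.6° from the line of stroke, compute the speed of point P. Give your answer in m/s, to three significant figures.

ω = 146.4 rad/s.  Crank-pin speed |V_A| = rω = 9.999 m/s, perpendicular to OA.
Rod angle: sinφ = −(r/L) sinθ ⇒ φ = -12.886°; ω_rod = −rω cosθ/√(L²−r²sin²θ) = +16.046 rad/s.
V_P = V_A + ω_rod × AP, with AP = 0.1353 m along the rod.
Components: V_Px = −rω sinθ − a·ω_rod·sinφ = -8.5332 m/s;  V_Py = rω cosθ + a·ω_rod·cosφ = -2.204 m/s.
|V_P| = √(V_Px² + V_Py²) = 8.8133 m/s.

8.81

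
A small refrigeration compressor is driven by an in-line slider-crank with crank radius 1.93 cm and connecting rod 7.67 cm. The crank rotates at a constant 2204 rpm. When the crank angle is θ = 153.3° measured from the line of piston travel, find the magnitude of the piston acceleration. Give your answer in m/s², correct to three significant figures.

ω = 2π·2204/60 = 230.8 rad/s
x(θ) = r cosθ + √(L² − r² sin²θ); with ω constant, a = ω²·d²x/dθ².
d²x/dθ² = −r cosθ − r²(cos2θ)/√u − r⁴ sin²2θ/(4u^{3/2}),  u = L² − r² sin²θ = 0.00580769 m².
Substituting r = 0.0193 m, L = 0.0767 m, θ = 153.3°: d²x/dθ² = +0.014277 m.
a = ω²·d²x/dθ² = (230.8)²·(+0.014277) = +760.55 m/s²;  |a| = 760.55 m/s².

761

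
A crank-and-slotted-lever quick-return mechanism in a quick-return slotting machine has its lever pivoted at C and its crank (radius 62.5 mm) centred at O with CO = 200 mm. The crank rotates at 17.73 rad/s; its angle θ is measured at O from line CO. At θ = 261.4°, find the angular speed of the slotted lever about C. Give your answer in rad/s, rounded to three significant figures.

0.899

ω = 17.73 rad/s
Crank pin A relative to C: A = (d + r cosθ, r sinθ); lever angle φ = atan2(r sinθ, d + r cosθ).
Differentiating tanφ: φ̇ = rω(d cosθ + r)/(d² + r² + 2dr cosθ).
d² + r² + 2dr cosθ = |CA|² = 0.0401679 m²;  d cosθ + r = +0.032593 m.
|ω_lever| = |0.0625·17.73·+0.032593| / 0.0401679 = 0.89915 rad/s.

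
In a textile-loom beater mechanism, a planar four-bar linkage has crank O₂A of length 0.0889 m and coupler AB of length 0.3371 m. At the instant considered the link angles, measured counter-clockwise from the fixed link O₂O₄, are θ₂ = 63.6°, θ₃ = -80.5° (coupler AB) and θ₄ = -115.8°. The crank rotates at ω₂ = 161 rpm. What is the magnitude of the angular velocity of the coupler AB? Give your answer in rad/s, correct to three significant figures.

ω₂ = 16.86 rad/s (from 161 rpm).
Differentiating the loop-closure r₂e^{iθ₂}+r₃e^{iθ₃}=r₁+r₄e^{iθ₄} gives r₂ω₂e^{iθ₂}+r₃ω₃e^{iθ₃}=r₄ω₄e^{iθ₄}.
Eliminating the other unknown: ω₃ = r₂ω₂ sin(θ₄−θ₂) / [r₃ sin(θ₃−θ₄)].
Numerator sine = -0.01047; denominator sine = +0.57786.
Result = 0.0889·16.86·(-0.01047) / (0.3371·(+0.57786)) = -0.080574 rad/s; magnitude 0.080574 rad/s.

0.0806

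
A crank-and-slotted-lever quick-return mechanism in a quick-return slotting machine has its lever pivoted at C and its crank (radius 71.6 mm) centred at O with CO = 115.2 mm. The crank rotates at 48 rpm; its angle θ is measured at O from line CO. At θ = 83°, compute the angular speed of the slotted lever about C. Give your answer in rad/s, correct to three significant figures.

1.51

ω = 5.027 rad/s (from 48 rpm).
Crank pin A relative to C: A = (d + r cosθ, r sinθ); lever angle φ = atan2(r sinθ, d + r cosθ).
Differentiating tanφ: φ̇ = rω(d cosθ + r)/(d² + r² + 2dr cosθ).
d² + r² + 2dr cosθ = |CA|² = 0.020408 m²;  d cosθ + r = +0.085639 m.
|ω_lever| = |0.0716·5.027·+0.085639| / 0.020408 = 1.5103 rad/s.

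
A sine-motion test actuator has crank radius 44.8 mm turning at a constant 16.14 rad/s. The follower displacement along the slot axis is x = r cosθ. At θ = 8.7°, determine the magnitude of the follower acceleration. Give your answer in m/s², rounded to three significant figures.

ω = 16.14 rad/s
x = r cosθ ⇒ ẍ = −rω² cosθ (ω constant).
|a| = rω²|cosθ| = 0.0448·(16.14)²·|cos 8.7°| = 11.536 m/s².

11.5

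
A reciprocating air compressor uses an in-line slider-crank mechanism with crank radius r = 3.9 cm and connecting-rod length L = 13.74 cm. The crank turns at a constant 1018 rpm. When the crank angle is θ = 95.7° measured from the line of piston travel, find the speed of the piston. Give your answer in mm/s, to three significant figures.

4020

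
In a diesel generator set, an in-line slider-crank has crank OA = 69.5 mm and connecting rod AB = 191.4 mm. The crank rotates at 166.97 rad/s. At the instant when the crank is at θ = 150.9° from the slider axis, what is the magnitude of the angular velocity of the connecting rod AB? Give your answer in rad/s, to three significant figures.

ω = 167 rad/s
The rod makes angle φ with the slider axis where L sinφ = r sinθ; differentiating, L cosφ·φ̇ = r ω cosθ.
L cosφ = √(L² − r² sin²θ) = 0.18839 m.
|ω_rod| = r ω |cosθ| / √(L² − r² sin²θ) = 0.0695·167·0.87377/0.18839 = 53.822 rad/s.

53.8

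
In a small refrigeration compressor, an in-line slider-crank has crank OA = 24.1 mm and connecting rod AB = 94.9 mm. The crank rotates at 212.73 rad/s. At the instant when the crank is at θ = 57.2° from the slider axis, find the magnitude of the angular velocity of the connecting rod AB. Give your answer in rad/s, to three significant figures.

30.0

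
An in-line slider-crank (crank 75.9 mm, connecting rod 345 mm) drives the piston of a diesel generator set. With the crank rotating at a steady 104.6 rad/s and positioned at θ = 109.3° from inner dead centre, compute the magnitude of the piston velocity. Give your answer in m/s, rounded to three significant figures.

6.94

ω = 104.6 rad/s
For an in-line slider-crank, x = r cosθ + √(L² − r² sin²θ), so v = −rω sinθ·[1 + r cosθ/√(L² − r² sin²θ)].
With r = 0.0759 m, L = 0.345 m, θ = 109.3°: √(L² − r² sin²θ) = 0.33748 m.
v = −0.0759·104.6·0.94380·[1 + 0.0759·-0.33051/0.33748] = -6.936 m/s.
|v| = 6.936 m/s.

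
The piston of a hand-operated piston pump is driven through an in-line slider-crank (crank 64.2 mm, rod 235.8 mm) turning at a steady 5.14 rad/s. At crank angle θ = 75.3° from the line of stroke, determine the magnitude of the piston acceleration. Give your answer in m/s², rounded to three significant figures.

ω = 5.14 rad/s
x(θ) = r cosθ + √(L² − r² sin²θ); with ω constant, a = ω²·d²x/dθ².
d²x/dθ² = −r cosθ − r²(cos2θ)/√u − r⁴ sin²2θ/(4u^{3/2}),  u = L² − r² sin²θ = 0.0517454 m².
Substituting r = 0.0642 m, L = 0.2358 m, θ = 75.3°: d²x/dθ² = -0.00059269 m.
a = ω²·d²x/dθ² = (5.14)²·(-0.00059269) = -0.015659 m/s²;  |a| = 0.015659 m/s².

0.0157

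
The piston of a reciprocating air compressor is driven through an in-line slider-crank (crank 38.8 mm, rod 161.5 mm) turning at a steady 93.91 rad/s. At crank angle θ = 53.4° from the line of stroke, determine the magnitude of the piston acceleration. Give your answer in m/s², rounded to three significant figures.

ω = 93.91 rad/s
x(θ) = r cosθ + √(L² − r² sin²θ); with ω constant, a = ω²·d²x/dθ².
d²x/dθ² = −r cosθ − r²(cos2θ)/√u − r⁴ sin²2θ/(4u^{3/2}),  u = L² − r² sin²θ = 0.025112 m².
Substituting r = 0.0388 m, L = 0.1615 m, θ = 53.4°: d²x/dθ² = -0.020518 m.
a = ω²·d²x/dθ² = (93.91)²·(-0.020518) = -180.95 m/s²;  |a| = 180.95 m/s².

181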